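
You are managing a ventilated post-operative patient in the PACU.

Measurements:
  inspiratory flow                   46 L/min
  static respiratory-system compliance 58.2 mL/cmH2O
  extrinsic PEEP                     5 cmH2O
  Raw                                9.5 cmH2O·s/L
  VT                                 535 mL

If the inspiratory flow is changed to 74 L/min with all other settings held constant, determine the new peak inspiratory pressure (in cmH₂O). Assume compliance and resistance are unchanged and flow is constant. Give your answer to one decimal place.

25.9

Flow: 46 L/min ÷ 60 = 0.7667 L/s.
New flow: 74 L/min ÷ 60 = 1.2333 L/s.
PIP = Vt/C + R·V̇ + PEEP (constant-flow equation of motion).
Only the resistive term changes: ΔPIP = R × ΔV̇ = 9.5 × (1.2333 − 0.7667) = 9.5 × 0.4666 = 4.433 cmH2O.
Original PIP = 535/58.2 + 9.5×0.7667 + 5 = 21.476 cmH2O; new PIP = 21.476 + (4.433) = 25.909 cmH2O.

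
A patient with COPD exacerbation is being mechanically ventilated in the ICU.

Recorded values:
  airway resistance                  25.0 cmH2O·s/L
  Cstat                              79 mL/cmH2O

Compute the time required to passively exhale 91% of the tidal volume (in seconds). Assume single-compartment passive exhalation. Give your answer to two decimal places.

τ = R × C = 25.0 × 79 mL/cmH2O = 25.0 × 0.079 L/cmH2O = 1.975 s.
Exhaled fraction f = 1 − e^(−t/τ) → t = −τ·ln(1 − f) = −1.975·ln(0.09) = 4.756 s.

4.76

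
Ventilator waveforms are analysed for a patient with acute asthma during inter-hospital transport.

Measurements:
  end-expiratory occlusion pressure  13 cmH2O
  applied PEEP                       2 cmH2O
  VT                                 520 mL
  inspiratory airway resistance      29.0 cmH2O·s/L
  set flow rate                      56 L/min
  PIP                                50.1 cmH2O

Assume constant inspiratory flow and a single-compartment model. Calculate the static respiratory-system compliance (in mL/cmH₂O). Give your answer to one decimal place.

51.8

Flow: 56 L/min ÷ 60 = 0.9333 L/s.
Total PEEP = 13 cmH2O (set 2 + intrinsic 11); this is the baseline alveolar pressure.
Equation of motion (constant flow): PIP = Vt/C + R·V̇ + PEEP.
Vt/C = PIP − R·V̇ − PEEP = 50.1 − 29.0×0.9333 − 13 = 50.1 − 27.066 − 13 = 10.034 cmH2O.
C = Vt / 10.034 = 520 / 10.034 = 51.824 mL/cmH2O.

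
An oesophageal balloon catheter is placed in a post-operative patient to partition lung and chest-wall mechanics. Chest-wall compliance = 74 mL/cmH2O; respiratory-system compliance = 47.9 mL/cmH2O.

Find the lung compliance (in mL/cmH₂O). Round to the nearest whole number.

136

1/CL = 1/Crs − 1/Ccw.
1/CL = 1/47.9 − 1/74 = 0.007363.
CL = 135.81 mL/cmH2O.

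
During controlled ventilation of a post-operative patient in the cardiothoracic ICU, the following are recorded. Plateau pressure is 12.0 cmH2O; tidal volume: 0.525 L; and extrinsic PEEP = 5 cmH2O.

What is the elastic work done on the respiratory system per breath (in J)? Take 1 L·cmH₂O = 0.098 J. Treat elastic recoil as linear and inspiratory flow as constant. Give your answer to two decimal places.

Elastic work ≈ ½ × (Pplat − PEEP) × Vt = 0.5 × (12.0 − 5) × 0.525 L = 0.5 × 7.0 × 0.525 = 1.838 L·cmH2O.
× 0.098 J/(L·cmH2O) → 0.1801 J.

0.18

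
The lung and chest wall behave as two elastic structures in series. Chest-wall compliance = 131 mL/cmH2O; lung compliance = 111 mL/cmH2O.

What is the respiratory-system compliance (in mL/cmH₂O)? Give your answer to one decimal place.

Lung and chest wall are elastances in series: 1/Crs = 1/CL + 1/Ccw.
1/Crs = 1/111 + 1/131 = 0.01664.
Crs = 60.096 mL/cmH2O.

60.1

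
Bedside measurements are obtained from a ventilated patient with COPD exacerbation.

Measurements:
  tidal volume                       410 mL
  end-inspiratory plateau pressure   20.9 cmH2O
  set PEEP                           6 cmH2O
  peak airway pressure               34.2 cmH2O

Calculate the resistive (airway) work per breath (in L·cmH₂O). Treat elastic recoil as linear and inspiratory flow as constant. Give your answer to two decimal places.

5.45

With constant inspiratory flow the resistive pressure is constant at PIP − Pplat = 34.2 − 20.9 = 13.3 cmH2O, so resistive work = 13.3 × 0.410 = 5.453 L·cmH2O.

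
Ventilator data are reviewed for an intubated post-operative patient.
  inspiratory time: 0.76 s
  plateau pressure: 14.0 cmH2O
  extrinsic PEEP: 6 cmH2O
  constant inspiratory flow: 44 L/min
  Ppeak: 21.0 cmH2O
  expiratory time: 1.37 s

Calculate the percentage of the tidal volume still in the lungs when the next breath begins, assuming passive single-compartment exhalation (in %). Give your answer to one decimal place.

Flow: 44 L/min ÷ 60 = 0.7333 L/s.
Vt = flow × Ti = 0.7333 L/s × 0.76 s × 1000 mL/L = 557.31 mL.
R = (PIP − Pplat)/V̇ = (21.0 − 14.0) / 0.7333 = 7.0/0.7333 = 9.546 cmH2O·s/L.
C = Vt/(Pplat − PEEP) = 557.31 / (14.0 − 6) = 557.31/8.0 = 69.664 mL/cmH2O.
τ = R × C = 9.546 × 0.06966 L/cmH2O = 0.665 s.
Fraction remaining at end-expiration = e^(−Te/τ) = e^(−1.37/0.665) = 0.1274 → 12.74%.

12.7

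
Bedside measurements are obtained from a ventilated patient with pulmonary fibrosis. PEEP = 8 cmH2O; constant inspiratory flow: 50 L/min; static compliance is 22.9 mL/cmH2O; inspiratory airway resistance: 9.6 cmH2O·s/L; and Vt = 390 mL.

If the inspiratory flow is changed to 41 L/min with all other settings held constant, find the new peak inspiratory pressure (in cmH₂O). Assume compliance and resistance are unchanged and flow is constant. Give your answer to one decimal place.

Flow: 50 L/min ÷ 60 = 0.8333 L/s.
New flow: 41 L/min ÷ 60 = 0.6833 L/s.
PIP = Vt/C + R·V̇ + PEEP (constant-flow equation of motion).
Only the resistive term changes: ΔPIP = R × ΔV̇ = 9.6 × (0.6833 − 0.8333) = 9.6 × -0.15 = -1.44 cmH2O.
Original PIP = 390/22.9 + 9.6×0.8333 + 8 = 33.03 cmH2O; new PIP = 33.03 + (-1.44) = 31.59 cmH2O.

31.6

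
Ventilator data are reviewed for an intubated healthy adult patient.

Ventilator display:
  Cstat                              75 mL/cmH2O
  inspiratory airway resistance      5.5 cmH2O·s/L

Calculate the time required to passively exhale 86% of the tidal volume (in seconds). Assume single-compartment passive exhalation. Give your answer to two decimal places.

τ = R × C = 5.5 × 75 mL/cmH2O = 5.5 × 0.075 L/cmH2O = 0.4125 s.
Exhaled fraction f = 1 − e^(−t/τ) → t = −τ·ln(1 − f) = −0.4125·ln(0.14) = 0.811 s.

0.81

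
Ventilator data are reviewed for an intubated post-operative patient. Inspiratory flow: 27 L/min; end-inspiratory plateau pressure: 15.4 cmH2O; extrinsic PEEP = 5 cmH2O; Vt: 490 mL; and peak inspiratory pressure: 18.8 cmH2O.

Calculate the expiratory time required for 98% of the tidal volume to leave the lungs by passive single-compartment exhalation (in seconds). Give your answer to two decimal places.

Flow: 27 L/min ÷ 60 = 0.45 L/s.
R = (PIP − Pplat)/V̇ = (18.8 − 15.4) / 0.45 = 3.4/0.45 = 7.556 cmH2O·s/L.
C = Vt/(Pplat − PEEP) = 490.0 / (15.4 − 5) = 490.0/10.4 = 47.115 mL/cmH2O.
τ = R × C = 7.556 × 0.04712 L/cmH2O = 0.356 s.
t = −τ·ln(1 − 0.98) = −0.356·ln(0.02) = 1.393 s.

1.39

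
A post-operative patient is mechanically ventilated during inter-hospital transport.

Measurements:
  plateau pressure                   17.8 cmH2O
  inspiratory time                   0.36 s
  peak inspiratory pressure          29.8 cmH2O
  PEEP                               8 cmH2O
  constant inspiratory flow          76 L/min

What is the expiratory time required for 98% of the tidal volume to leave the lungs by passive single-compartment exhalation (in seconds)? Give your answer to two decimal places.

1.72

Flow: 76 L/min ÷ 60 = 1.2667 L/s.
Vt = flow × Ti = 1.2667 L/s × 0.36 s × 1000 mL/L = 456.01 mL.
R = (PIP − Pplat)/V̇ = (29.8 − 17.8) / 1.2667 = 12.0/1.2667 = 9.473 cmH2O·s/L.
C = Vt/(Pplat − PEEP) = 456.01 / (17.8 − 8) = 456.01/9.8 = 46.532 mL/cmH2O.
τ = R × C = 9.473 × 0.04653 L/cmH2O = 0.4408 s.
t = −τ·ln(1 − 0.98) = −0.4408·ln(0.02) = 1.724 s.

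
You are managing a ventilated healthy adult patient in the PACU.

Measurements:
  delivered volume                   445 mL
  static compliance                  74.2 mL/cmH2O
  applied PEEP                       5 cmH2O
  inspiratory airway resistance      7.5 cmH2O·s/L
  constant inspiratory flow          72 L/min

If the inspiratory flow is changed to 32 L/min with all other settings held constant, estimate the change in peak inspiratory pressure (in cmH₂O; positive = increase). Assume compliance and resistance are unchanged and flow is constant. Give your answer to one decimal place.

-5.0

Flow: 72 L/min ÷ 60 = 1.2 L/s.
New flow: 32 L/min ÷ 60 = 0.5333 L/s.
PIP = Vt/C + R·V̇ + PEEP (constant-flow equation of motion).
Only the resistive term changes: ΔPIP = R × ΔV̇ = 7.5 × (0.5333 − 1.2) = 7.5 × -0.6667 = -5.0 cmH2O.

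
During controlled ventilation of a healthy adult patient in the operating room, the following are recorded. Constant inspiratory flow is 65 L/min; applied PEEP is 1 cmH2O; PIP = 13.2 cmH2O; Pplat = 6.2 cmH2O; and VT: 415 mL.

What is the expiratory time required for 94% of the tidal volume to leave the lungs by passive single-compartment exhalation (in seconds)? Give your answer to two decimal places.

1.45

Flow: 65 L/min ÷ 60 = 1.0833 L/s.
R = (PIP − Pplat)/V̇ = (13.2 − 6.2) / 1.0833 = 7.0/1.0833 = 6.462 cmH2O·s/L.
C = Vt/(Pplat − PEEP) = 415.0 / (6.2 − 1) = 415.0/5.2 = 79.808 mL/cmH2O.
τ = R × C = 6.462 × 0.07981 L/cmH2O = 0.5157 s.
t = −τ·ln(1 − 0.94) = −0.5157·ln(0.06) = 1.451 s.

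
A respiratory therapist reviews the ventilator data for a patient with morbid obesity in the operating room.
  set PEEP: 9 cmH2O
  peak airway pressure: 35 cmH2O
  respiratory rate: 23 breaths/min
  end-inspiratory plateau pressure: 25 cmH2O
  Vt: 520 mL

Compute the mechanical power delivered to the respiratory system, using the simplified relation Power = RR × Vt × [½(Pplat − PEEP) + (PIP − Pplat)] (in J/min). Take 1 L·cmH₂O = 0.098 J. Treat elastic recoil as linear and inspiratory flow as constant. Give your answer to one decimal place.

Per-breath work = Vt × [½(Pplat−PEEP) + (PIP−Pplat)] = 0.520 × [0.5×16.0 + 10.0] = 0.520 × 18.0 = 9.36 L·cmH2O.
Power = 23 × 9.36 = 215.28 L·cmH2O/min.
× 0.098 J/(L·cmH2O) → 21.097 J/min.

21.1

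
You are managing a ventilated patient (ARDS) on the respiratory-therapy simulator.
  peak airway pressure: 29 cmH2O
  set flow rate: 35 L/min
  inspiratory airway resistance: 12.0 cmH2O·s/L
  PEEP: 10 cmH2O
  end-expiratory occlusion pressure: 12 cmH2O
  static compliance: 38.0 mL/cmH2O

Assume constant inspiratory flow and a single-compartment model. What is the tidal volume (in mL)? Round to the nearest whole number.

Flow: 35 L/min ÷ 60 = 0.5833 L/s.
Total PEEP = 12 cmH2O (set 10 + intrinsic 2); this is the baseline alveolar pressure.
Equation of motion (constant flow): PIP = Vt/C + R·V̇ + PEEP.
Vt/C = PIP − R·V̇ − PEEP = 29 − 7.0 − 12 = 10.0 cmH2O.
Vt = C × 10.0 = 38.0 × 10.0 = 380.0 mL.

380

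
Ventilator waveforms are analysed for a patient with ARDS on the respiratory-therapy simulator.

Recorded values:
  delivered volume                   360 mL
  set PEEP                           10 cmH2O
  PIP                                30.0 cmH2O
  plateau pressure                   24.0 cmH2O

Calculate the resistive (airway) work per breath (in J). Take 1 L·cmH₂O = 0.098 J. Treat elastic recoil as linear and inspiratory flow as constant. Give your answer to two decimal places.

With constant inspiratory flow the resistive pressure is constant at PIP − Pplat = 30.0 − 24.0 = 6.0 cmH2O, so resistive work = 6.0 × 0.360 = 2.16 L·cmH2O.
× 0.098 J/(L·cmH2O) → 0.2117 J.

0.21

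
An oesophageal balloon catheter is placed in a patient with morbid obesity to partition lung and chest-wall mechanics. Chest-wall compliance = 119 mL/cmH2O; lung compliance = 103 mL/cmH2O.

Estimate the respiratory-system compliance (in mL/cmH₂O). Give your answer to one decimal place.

Lung and chest wall are elastances in series: 1/Crs = 1/CL + 1/Ccw.
1/Crs = 1/103 + 1/119 = 0.01811.
Crs = 55.218 mL/cmH2O.

55.2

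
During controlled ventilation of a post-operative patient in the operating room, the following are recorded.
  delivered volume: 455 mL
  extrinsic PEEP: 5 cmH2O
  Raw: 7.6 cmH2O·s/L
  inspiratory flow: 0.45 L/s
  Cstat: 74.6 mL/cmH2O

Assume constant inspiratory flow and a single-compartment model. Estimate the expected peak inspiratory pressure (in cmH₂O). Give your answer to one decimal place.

14.5

Equation of motion (constant flow): PIP = Vt/C + R·V̇ + PEEP.
PIP = 455/74.6 + 7.6×0.45 + 5 = 6.099 + 3.42 + 5 = 14.519 cmH2O.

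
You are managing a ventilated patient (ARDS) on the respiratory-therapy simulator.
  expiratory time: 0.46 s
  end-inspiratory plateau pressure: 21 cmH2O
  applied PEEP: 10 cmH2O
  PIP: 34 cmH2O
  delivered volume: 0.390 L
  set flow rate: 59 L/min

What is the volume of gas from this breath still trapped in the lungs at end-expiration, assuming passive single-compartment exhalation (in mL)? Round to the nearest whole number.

Flow: 59 L/min ÷ 60 = 0.9833 L/s.
R = (PIP − Pplat)/V̇ = (34 − 21) / 0.9833 = 13.0/0.9833 = 13.221 cmH2O·s/L.
C = Vt/(Pplat − PEEP) = 390.0 / (21 − 10) = 390.0/11.0 = 35.455 mL/cmH2O.
τ = R × C = 13.221 × 0.03546 L/cmH2O = 0.4688 s.
Fraction remaining = e^(−Te/τ) = e^(−0.46/0.4688) = 0.3749.
Trapped volume = 390.0 × 0.3749 = 146.21 mL.

146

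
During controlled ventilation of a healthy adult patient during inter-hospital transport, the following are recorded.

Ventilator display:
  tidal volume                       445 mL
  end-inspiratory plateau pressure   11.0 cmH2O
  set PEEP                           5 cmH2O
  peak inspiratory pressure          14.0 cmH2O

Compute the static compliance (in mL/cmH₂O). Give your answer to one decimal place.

Cstat = Vt / (Pplat − PEEP) = 445 / (11.0 − 5) = 445 / 6.0 = 74.167 mL/cmH2O.

74.2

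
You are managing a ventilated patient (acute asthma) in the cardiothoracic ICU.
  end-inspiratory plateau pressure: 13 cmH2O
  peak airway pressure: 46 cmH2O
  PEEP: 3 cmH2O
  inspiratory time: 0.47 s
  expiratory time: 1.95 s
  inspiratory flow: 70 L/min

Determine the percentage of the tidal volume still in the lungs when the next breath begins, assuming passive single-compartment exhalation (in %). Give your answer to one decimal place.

Flow: 70 L/min ÷ 60 = 1.1667 L/s.
Vt = flow × Ti = 1.1667 L/s × 0.47 s × 1000 mL/L = 548.35 mL.
R = (PIP − Pplat)/V̇ = (46 − 13) / 1.1667 = 33.0/1.1667 = 28.285 cmH2O·s/L.
C = Vt/(Pplat − PEEP) = 548.35 / (13 − 3) = 548.35/10.0 = 54.835 mL/cmH2O.
τ = R × C = 28.285 × 0.05484 L/cmH2O = 1.551 s.
Fraction remaining at end-expiration = e^(−Te/τ) = e^(−1.95/1.551) = 0.2844 → 28.44%.

28.4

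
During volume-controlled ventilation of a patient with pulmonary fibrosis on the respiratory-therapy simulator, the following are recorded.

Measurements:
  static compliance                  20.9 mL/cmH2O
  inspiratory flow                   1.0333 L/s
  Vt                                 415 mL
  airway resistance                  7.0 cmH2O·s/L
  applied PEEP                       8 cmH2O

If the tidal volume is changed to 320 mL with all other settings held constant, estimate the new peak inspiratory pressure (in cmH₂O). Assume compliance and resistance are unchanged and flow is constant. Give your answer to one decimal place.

30.5

PIP = Vt/C + R·V̇ + PEEP (constant-flow equation of motion).
Only the elastic term changes: ΔPIP = ΔVt / C = (320 − 415) / 20.9 = -4.545 cmH2O.
Original PIP = 415/20.9 + 7.0×1.0333 + 8 = 35.09 cmH2O; new PIP = 35.09 + (-4.545) = 30.545 cmH2O.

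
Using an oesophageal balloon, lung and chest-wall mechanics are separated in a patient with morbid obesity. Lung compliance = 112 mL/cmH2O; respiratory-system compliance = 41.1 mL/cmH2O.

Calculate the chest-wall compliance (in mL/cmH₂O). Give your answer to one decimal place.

1/Ccw = 1/Crs − 1/CL.
1/Ccw = 1/41.1 − 1/112 = 0.0154.
Ccw = 64.935 mL/cmH2O.

64.9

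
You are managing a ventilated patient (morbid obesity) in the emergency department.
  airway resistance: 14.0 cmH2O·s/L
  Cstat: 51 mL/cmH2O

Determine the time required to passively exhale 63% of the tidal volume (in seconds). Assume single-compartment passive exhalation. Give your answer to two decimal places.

τ = R × C = 14.0 × 51 mL/cmH2O = 14.0 × 0.051 L/cmH2O = 0.714 s.
Exhaled fraction f = 1 − e^(−t/τ) → t = −τ·ln(1 − f) = −0.714·ln(0.37) = 0.7099 s.

0.71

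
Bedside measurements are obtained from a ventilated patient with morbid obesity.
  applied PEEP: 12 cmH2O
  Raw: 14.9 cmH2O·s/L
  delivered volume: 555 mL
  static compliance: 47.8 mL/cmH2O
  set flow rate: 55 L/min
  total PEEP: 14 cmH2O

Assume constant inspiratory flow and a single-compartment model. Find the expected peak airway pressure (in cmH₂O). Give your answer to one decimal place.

39.3

Flow: 55 L/min ÷ 60 = 0.9167 L/s.
Total PEEP = 14 cmH2O (set 12 + intrinsic 2); this is the baseline alveolar pressure.
Equation of motion (constant flow): PIP = Vt/C + R·V̇ + PEEP.
PIP = 555/47.8 + 14.9×0.9167 + 14 = 11.611 + 13.659 + 14 = 39.27 cmH2O.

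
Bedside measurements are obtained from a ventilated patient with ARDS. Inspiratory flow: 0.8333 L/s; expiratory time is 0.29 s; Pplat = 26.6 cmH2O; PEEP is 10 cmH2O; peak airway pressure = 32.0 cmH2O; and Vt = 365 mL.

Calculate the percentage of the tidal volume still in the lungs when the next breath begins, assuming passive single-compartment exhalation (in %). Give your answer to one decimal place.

13.1

R = (PIP − Pplat)/V̇ = (32.0 − 26.6) / 0.8333 = 5.4/0.8333 = 6.48 cmH2O·s/L.
C = Vt/(Pplat − PEEP) = 365.0 / (26.6 − 10) = 365.0/16.6 = 21.988 mL/cmH2O.
τ = R × C = 6.48 × 0.02199 L/cmH2O = 0.1425 s.
Fraction remaining at end-expiration = e^(−Te/τ) = e^(−0.29/0.1425) = 0.1307 → 13.07%.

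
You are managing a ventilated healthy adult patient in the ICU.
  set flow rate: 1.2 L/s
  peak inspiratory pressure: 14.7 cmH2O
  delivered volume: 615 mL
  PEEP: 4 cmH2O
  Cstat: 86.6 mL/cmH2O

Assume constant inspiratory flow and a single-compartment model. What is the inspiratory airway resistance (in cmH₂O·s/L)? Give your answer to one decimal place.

Equation of motion (constant flow): PIP = Vt/C + R·V̇ + PEEP.
R·V̇ = PIP − Vt/C − PEEP = 14.7 − 615/86.6 − 4 = 14.7 − 7.102 − 4 = 3.598 cmH2O.
R = 3.598 / 1.2 = 2.998 cmH2O·s/L.

3.0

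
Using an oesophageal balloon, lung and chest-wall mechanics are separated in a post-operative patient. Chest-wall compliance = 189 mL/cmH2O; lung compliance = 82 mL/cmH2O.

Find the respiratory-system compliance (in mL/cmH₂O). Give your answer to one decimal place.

57.2

Lung and chest wall are elastances in series: 1/Crs = 1/CL + 1/Ccw.
1/Crs = 1/82 + 1/189 = 0.01749.
Crs = 57.176 mL/cmH2O.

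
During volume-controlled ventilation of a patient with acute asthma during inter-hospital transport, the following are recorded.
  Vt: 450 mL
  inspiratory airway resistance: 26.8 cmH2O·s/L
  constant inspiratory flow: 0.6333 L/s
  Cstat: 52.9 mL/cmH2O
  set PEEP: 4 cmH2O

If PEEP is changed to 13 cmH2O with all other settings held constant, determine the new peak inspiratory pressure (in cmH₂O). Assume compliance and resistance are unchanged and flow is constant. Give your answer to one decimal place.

38.5

PIP = Vt/C + R·V̇ + PEEP (constant-flow equation of motion).
Only the baseline term changes: ΔPIP = ΔPEEP = 13 − 4 = 9.0 cmH2O.
Original PIP = 450/52.9 + 26.8×0.6333 + 4 = 29.479 cmH2O; new PIP = 29.479 + (9.0) = 38.479 cmH2O.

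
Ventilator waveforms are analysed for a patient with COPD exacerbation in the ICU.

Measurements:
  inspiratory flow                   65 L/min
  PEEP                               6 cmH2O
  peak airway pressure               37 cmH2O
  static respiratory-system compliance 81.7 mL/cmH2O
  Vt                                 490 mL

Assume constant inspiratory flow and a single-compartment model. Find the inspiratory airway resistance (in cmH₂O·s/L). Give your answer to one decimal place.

23.1

Flow: 65 L/min ÷ 60 = 1.0833 L/s.
Equation of motion (constant flow): PIP = Vt/C + R·V̇ + PEEP.
R·V̇ = PIP − Vt/C − PEEP = 37 − 490/81.7 − 6 = 37 − 5.998 − 6 = 25.002 cmH2O.
R = 25.002 / 1.0833 = 23.079 cmH2O·s/L.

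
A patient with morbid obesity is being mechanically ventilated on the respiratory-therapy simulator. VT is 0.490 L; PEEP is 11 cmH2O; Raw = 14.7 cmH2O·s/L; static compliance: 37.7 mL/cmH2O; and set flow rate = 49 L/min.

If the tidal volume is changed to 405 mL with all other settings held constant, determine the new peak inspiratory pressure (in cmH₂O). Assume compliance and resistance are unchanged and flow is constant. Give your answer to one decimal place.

Flow: 49 L/min ÷ 60 = 0.8167 L/s.
PIP = Vt/C + R·V̇ + PEEP (constant-flow equation of motion).
Only the elastic term changes: ΔPIP = ΔVt / C = (405 − 490) / 37.7 = -2.255 cmH2O.
Original PIP = 490/37.7 + 14.7×0.8167 + 11 = 36.003 cmH2O; new PIP = 36.003 + (-2.255) = 33.748 cmH2O.

33.7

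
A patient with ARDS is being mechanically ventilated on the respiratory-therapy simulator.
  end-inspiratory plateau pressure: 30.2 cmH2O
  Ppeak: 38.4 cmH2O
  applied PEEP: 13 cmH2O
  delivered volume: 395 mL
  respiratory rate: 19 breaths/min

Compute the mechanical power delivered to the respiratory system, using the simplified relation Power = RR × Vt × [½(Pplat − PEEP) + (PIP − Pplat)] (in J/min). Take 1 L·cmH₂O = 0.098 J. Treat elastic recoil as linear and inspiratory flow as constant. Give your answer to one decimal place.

Per-breath work = Vt × [½(Pplat−PEEP) + (PIP−Pplat)] = 0.395 × [0.5×17.2 + 8.2] = 0.395 × 16.8 = 6.636 L·cmH2O.
Power = 19 × 6.636 = 126.08 L·cmH2O/min.
× 0.098 J/(L·cmH2O) → 12.356 J/min.

12.4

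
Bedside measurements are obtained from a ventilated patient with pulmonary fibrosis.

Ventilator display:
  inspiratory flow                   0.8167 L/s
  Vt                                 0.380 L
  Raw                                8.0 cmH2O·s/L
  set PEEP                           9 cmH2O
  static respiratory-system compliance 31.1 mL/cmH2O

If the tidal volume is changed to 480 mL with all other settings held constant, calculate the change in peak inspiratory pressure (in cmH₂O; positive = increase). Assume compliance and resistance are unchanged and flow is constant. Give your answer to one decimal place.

PIP = Vt/C + R·V̇ + PEEP (constant-flow equation of motion).
Only the elastic term changes: ΔPIP = ΔVt / C = (480 − 380) / 31.1 = 3.215 cmH2O.

3.2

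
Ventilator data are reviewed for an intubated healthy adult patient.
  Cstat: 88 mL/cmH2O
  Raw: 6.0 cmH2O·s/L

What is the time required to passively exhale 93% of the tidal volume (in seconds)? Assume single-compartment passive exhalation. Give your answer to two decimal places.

1.40

τ = R × C = 6.0 × 88 mL/cmH2O = 6.0 × 0.088 L/cmH2O = 0.528 s.
Exhaled fraction f = 1 − e^(−t/τ) → t = −τ·ln(1 − f) = −0.528·ln(0.07) = 1.404 s.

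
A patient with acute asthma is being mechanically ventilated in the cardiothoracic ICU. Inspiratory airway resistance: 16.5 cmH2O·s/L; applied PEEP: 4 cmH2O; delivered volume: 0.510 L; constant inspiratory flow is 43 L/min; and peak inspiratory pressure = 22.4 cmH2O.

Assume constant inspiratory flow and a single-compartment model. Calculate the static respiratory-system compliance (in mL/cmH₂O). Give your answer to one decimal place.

Flow: 43 L/min ÷ 60 = 0.7167 L/s.
Equation of motion (constant flow): PIP = Vt/C + R·V̇ + PEEP.
Vt/C = PIP − R·V̇ − PEEP = 22.4 − 16.5×0.7167 − 4 = 22.4 − 11.826 − 4 = 6.574 cmH2O.
C = Vt / 6.574 = 510 / 6.574 = 77.578 mL/cmH2O.

77.6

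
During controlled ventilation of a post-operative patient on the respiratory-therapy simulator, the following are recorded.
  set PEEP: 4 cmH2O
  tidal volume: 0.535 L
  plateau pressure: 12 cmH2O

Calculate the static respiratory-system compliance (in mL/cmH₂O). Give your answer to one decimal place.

Cstat = Vt / (Pplat − PEEP) = 535 / (12 − 4) = 535 / 8.0 = 66.875 mL/cmH2O.

66.9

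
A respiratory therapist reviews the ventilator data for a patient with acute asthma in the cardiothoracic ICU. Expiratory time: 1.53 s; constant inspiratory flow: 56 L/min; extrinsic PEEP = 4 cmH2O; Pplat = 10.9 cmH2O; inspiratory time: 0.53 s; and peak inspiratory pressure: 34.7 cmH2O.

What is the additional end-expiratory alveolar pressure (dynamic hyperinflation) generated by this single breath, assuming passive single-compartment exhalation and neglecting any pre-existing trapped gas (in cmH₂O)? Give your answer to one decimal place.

3.0

Flow: 56 L/min ÷ 60 = 0.9333 L/s.
Vt = flow × Ti = 0.9333 L/s × 0.53 s × 1000 mL/L = 494.65 mL.
R = (PIP − Pplat)/V̇ = (34.7 − 10.9) / 0.9333 = 23.8/0.9333 = 25.501 cmH2O·s/L.
C = Vt/(Pplat − PEEP) = 494.65 / (10.9 − 4) = 494.65/6.9 = 71.688 mL/cmH2O.
τ = R × C = 25.501 × 0.07169 L/cmH2O = 1.828 s.
Fraction remaining = e^(−Te/τ) = e^(−1.53/1.828) = 0.433; trapped volume = 494.65 × 0.433 = 214.18 mL.
Additional alveolar pressure from trapping ≈ V_trapped / C = 214.18 / 71.688 = 2.988 cmH2O.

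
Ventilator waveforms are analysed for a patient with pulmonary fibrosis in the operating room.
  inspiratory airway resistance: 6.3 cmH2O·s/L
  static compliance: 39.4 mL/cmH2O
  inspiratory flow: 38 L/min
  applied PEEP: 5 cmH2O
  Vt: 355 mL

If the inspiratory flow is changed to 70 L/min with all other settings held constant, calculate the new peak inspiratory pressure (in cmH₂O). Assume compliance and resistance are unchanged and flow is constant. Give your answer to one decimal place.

21.4

Flow: 38 L/min ÷ 60 = 0.6333 L/s.
New flow: 70 L/min ÷ 60 = 1.1667 L/s.
PIP = Vt/C + R·V̇ + PEEP (constant-flow equation of motion).
Only the resistive term changes: ΔPIP = R × ΔV̇ = 6.3 × (1.1667 − 0.6333) = 6.3 × 0.5334 = 3.36 cmH2O.
Original PIP = 355/39.4 + 6.3×0.6333 + 5 = 18.0 cmH2O; new PIP = 18.0 + (3.36) = 21.36 cmH2O.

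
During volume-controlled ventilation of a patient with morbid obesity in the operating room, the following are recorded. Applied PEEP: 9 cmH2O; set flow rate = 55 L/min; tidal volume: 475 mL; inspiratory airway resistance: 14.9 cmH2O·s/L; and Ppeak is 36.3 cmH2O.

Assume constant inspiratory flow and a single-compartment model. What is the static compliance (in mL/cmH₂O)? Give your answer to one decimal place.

34.8

Flow: 55 L/min ÷ 60 = 0.9167 L/s.
Equation of motion (constant flow): PIP = Vt/C + R·V̇ + PEEP.
Vt/C = PIP − R·V̇ − PEEP = 36.3 − 14.9×0.9167 − 9 = 36.3 − 13.659 − 9 = 13.641 cmH2O.
C = Vt / 13.641 = 475 / 13.641 = 34.821 mL/cmH2O.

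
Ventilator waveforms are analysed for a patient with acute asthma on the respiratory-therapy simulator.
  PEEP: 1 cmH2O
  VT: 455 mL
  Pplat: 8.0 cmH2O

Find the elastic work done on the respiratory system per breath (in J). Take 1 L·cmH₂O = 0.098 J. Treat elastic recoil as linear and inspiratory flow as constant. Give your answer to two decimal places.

Elastic work ≈ ½ × (Pplat − PEEP) × Vt = 0.5 × (8.0 − 1) × 0.455 L = 0.5 × 7.0 × 0.455 = 1.593 L·cmH2O.
× 0.098 J/(L·cmH2O) → 0.1561 J.

0.16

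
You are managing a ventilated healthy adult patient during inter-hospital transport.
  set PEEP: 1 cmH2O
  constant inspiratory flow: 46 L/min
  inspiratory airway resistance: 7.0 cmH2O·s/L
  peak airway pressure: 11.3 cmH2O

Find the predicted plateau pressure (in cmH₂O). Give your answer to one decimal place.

Flow: 46 L/min ÷ 60 = 0.7667 L/s.
Pplat = PIP − Raw × flow = 11.3 − 7.0 × 0.7667 = 11.3 − 5.367 = 5.933 cmH2O.

5.9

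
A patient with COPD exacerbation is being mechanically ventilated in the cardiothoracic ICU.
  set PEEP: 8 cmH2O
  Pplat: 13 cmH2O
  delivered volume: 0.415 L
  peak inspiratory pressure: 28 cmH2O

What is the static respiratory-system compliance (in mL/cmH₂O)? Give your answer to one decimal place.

Cstat = Vt / (Pplat − PEEP) = 415 / (13 − 8) = 415 / 5.0 = 83.0 mL/cmH2O.

83.0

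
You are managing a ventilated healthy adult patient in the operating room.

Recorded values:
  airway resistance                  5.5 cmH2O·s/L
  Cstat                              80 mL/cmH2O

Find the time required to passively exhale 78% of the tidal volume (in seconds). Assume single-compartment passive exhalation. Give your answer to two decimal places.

0.67

τ = R × C = 5.5 × 80 mL/cmH2O = 5.5 × 0.080 L/cmH2O = 0.44 s.
Exhaled fraction f = 1 − e^(−t/τ) → t = −τ·ln(1 − f) = −0.44·ln(0.22) = 0.6662 s.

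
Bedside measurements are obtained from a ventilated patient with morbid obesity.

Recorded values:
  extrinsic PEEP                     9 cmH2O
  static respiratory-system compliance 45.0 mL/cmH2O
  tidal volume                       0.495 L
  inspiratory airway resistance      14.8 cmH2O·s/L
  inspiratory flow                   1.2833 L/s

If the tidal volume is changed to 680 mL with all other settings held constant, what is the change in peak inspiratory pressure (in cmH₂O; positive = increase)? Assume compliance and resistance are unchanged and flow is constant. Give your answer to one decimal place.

PIP = Vt/C + R·V̇ + PEEP (constant-flow equation of motion).
Only the elastic term changes: ΔPIP = ΔVt / C = (680 − 495) / 45.0 = 4.111 cmH2O.

4.1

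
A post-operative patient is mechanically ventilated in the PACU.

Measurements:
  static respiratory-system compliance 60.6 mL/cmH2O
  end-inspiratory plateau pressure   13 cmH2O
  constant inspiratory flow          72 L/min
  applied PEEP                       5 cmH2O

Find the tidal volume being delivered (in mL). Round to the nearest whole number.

Vt = Cstat × (Pplat − PEEP) = 60.6 × (13 − 5) = 60.6 × 8.0 = 484.8 mL.

485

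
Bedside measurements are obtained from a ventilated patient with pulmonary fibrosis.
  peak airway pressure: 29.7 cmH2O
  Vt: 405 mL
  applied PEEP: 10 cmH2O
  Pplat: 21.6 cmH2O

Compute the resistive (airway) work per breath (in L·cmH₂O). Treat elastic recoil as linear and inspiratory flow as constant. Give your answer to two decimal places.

With constant inspiratory flow the resistive pressure is constant at PIP − Pplat = 29.7 − 21.6 = 8.1 cmH2O, so resistive work = 8.1 × 0.405 = 3.281 L·cmH2O.

3.28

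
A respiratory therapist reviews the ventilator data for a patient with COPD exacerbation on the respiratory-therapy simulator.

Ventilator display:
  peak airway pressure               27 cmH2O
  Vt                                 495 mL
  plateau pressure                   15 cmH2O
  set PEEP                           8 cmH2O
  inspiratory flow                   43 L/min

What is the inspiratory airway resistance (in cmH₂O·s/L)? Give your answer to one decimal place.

16.7

Flow: 43 L/min ÷ 60 = 0.7167 L/s.
Raw = (PIP − Pplat) / flow = (27 − 15) / 0.7167 = 12.0 / 0.7167 = 16.743 cmH2O·s/L.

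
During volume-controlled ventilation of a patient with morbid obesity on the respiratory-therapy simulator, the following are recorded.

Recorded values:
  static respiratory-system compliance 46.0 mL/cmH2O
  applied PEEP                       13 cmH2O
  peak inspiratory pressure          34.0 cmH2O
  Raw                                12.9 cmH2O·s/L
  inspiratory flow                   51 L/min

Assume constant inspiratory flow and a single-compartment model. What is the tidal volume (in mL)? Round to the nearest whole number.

462

Flow: 51 L/min ÷ 60 = 0.85 L/s.
Equation of motion (constant flow): PIP = Vt/C + R·V̇ + PEEP.
Vt/C = PIP − R·V̇ − PEEP = 34.0 − 10.965 − 13 = 10.035 cmH2O.
Vt = C × 10.035 = 46.0 × 10.035 = 461.61 mL.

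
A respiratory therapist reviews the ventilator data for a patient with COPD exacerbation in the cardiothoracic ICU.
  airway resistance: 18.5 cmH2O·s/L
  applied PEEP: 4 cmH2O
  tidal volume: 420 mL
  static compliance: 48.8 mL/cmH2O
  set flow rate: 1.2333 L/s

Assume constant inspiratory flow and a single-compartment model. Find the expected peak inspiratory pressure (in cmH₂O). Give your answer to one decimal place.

Equation of motion (constant flow): PIP = Vt/C + R·V̇ + PEEP.
PIP = 420/48.8 + 18.5×1.2333 + 4 = 8.607 + 22.816 + 4 = 35.423 cmH2O.

35.4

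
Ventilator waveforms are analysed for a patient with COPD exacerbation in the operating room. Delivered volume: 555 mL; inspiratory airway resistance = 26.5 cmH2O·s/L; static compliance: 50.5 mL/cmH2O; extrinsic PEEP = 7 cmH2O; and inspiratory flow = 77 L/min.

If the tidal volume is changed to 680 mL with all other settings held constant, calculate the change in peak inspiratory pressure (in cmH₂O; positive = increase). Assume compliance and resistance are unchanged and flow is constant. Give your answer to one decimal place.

2.5

PIP = Vt/C + R·V̇ + PEEP (constant-flow equation of motion).
Only the elastic term changes: ΔPIP = ΔVt / C = (680 − 555) / 50.5 = 2.475 cmH2O.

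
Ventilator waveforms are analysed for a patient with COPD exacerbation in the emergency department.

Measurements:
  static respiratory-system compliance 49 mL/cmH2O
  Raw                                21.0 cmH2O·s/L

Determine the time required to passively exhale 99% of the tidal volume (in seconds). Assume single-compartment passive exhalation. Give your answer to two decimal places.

4.74

τ = R × C = 21.0 × 49 mL/cmH2O = 21.0 × 0.049 L/cmH2O = 1.029 s.
Exhaled fraction f = 1 − e^(−t/τ) → t = −τ·ln(1 − f) = −1.029·ln(0.01) = 4.739 s.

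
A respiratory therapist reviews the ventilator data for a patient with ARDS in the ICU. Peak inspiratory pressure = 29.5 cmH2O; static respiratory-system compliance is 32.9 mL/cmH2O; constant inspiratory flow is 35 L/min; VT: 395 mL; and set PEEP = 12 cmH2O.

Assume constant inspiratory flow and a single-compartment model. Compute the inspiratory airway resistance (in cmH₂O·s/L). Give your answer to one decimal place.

Flow: 35 L/min ÷ 60 = 0.5833 L/s.
Equation of motion (constant flow): PIP = Vt/C + R·V̇ + PEEP.
R·V̇ = PIP − Vt/C − PEEP = 29.5 − 395/32.9 − 12 = 29.5 − 12.006 − 12 = 5.494 cmH2O.
R = 5.494 / 0.5833 = 9.419 cmH2O·s/L.

9.4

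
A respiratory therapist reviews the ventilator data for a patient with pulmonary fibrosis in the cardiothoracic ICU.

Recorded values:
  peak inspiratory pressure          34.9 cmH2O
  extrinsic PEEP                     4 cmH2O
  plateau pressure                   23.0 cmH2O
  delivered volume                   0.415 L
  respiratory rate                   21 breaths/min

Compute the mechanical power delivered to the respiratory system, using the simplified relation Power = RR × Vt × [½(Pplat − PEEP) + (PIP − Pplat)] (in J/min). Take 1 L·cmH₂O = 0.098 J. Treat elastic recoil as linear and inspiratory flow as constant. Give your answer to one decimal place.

18.3

Per-breath work = Vt × [½(Pplat−PEEP) + (PIP−Pplat)] = 0.415 × [0.5×19.0 + 11.9] = 0.415 × 21.4 = 8.881 L·cmH2O.
Power = 21 × 8.881 = 186.5 L·cmH2O/min.
× 0.098 J/(L·cmH2O) → 18.277 J/min.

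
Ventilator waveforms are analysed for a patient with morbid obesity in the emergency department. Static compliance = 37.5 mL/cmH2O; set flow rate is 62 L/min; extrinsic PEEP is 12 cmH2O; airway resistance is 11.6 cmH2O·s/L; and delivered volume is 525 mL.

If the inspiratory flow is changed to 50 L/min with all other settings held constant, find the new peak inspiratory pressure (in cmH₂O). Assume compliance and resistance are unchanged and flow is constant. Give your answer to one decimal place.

Flow: 62 L/min ÷ 60 = 1.0333 L/s.
New flow: 50 L/min ÷ 60 = 0.8333 L/s.
PIP = Vt/C + R·V̇ + PEEP (constant-flow equation of motion).
Only the resistive term changes: ΔPIP = R × ΔV̇ = 11.6 × (0.8333 − 1.0333) = 11.6 × -0.2 = -2.32 cmH2O.
Original PIP = 525/37.5 + 11.6×1.0333 + 12 = 37.986 cmH2O; new PIP = 37.986 + (-2.32) = 35.666 cmH2O.

35.7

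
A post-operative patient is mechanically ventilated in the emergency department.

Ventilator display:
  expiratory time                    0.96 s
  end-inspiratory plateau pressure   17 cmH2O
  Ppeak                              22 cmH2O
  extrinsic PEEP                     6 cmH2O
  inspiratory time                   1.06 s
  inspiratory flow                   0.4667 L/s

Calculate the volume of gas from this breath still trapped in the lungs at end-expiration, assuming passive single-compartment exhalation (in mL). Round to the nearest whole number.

Vt = flow × Ti = 0.4667 L/s × 1.06 s × 1000 mL/L = 494.7 mL.
R = (PIP − Pplat)/V̇ = (22 − 17) / 0.4667 = 5.0/0.4667 = 10.714 cmH2O·s/L.
C = Vt/(Pplat − PEEP) = 494.7 / (17 − 6) = 494.7/11.0 = 44.973 mL/cmH2O.
τ = R × C = 10.714 × 0.04497 L/cmH2O = 0.4818 s.
Fraction remaining = e^(−Te/τ) = e^(−0.96/0.4818) = 0.1364.
Trapped volume = 494.7 × 0.1364 = 67.477 mL.

67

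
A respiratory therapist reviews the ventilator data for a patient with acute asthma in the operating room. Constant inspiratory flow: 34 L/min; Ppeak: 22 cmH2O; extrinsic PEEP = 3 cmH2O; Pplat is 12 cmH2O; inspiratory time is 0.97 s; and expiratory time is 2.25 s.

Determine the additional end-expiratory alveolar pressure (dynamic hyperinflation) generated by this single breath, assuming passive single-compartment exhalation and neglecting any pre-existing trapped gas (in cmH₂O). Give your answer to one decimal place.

1.1

Flow: 34 L/min ÷ 60 = 0.5667 L/s.
Vt = flow × Ti = 0.5667 L/s × 0.97 s × 1000 mL/L = 549.7 mL.
R = (PIP − Pplat)/V̇ = (22 − 12) / 0.5667 = 10.0/0.5667 = 17.646 cmH2O·s/L.
C = Vt/(Pplat − PEEP) = 549.7 / (12 − 3) = 549.7/9.0 = 61.078 mL/cmH2O.
τ = R × C = 17.646 × 0.06108 L/cmH2O = 1.078 s.
Fraction remaining = e^(−Te/τ) = e^(−2.25/1.078) = 0.124; trapped volume = 549.7 × 0.124 = 68.163 mL.
Additional alveolar pressure from trapping ≈ V_trapped / C = 68.163 / 61.078 = 1.116 cmH2O.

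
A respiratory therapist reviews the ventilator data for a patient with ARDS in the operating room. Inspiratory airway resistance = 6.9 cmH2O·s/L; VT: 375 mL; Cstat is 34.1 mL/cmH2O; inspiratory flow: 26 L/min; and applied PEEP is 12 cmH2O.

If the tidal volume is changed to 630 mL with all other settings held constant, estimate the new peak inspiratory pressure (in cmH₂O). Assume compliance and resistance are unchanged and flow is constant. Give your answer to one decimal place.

Flow: 26 L/min ÷ 60 = 0.4333 L/s.
PIP = Vt/C + R·V̇ + PEEP (constant-flow equation of motion).
Only the elastic term changes: ΔPIP = ΔVt / C = (630 − 375) / 34.1 = 7.478 cmH2O.
Original PIP = 375/34.1 + 6.9×0.4333 + 12 = 25.987 cmH2O; new PIP = 25.987 + (7.478) = 33.465 cmH2O.

33.5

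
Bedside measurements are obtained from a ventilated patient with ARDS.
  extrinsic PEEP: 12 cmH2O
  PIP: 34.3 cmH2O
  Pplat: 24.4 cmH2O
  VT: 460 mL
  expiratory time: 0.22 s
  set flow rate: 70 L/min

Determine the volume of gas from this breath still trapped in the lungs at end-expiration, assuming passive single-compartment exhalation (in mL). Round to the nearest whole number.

Flow: 70 L/min ÷ 60 = 1.1667 L/s.
R = (PIP − Pplat)/V̇ = (34.3 − 24.4) / 1.1667 = 9.9/1.1667 = 8.485 cmH2O·s/L.
C = Vt/(Pplat − PEEP) = 460.0 / (24.4 − 12) = 460.0/12.4 = 37.097 mL/cmH2O.
τ = R × C = 8.485 × 0.0371 L/cmH2O = 0.3148 s.
Fraction remaining = e^(−Te/τ) = e^(−0.22/0.3148) = 0.4972.
Trapped volume = 460.0 × 0.4972 = 228.71 mL.

229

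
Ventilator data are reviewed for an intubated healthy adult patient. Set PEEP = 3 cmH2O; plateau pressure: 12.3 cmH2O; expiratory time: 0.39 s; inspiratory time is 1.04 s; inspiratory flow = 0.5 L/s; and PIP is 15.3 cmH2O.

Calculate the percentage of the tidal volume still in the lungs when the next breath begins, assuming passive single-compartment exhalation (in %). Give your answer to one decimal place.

31.3

Vt = flow × Ti = 0.5 L/s × 1.04 s × 1000 mL/L = 520.0 mL.
R = (PIP − Pplat)/V̇ = (15.3 − 12.3) / 0.5 = 3.0/0.5 = 6.0 cmH2O·s/L.
C = Vt/(Pplat − PEEP) = 520.0 / (12.3 − 3) = 520.0/9.3 = 55.914 mL/cmH2O.
τ = R × C = 6.0 × 0.05591 L/cmH2O = 0.3355 s.
Fraction remaining at end-expiration = e^(−Te/τ) = e^(−0.39/0.3355) = 0.3127 → 31.27%.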